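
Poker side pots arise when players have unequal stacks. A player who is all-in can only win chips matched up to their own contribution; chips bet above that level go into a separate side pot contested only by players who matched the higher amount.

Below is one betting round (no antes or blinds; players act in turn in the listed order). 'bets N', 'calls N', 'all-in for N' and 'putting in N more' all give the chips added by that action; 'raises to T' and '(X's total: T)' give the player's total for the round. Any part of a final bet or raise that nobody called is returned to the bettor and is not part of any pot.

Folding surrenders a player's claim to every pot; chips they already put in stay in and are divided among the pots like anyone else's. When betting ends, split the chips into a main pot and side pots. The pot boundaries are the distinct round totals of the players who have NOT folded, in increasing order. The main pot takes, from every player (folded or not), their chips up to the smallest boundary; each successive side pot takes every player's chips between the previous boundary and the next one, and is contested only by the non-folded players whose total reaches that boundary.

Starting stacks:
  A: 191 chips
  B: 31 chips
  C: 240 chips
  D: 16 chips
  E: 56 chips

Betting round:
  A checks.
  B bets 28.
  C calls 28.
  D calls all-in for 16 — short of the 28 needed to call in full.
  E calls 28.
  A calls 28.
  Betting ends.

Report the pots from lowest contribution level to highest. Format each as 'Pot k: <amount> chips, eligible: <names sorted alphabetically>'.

Pot 1: 80 chips, eligible: A, B, C, D, E
Pot 2: 48 chips, eligible: A, B, C, E

Derivation:
Contributions: A=28, B=28, C=28, D=16, E=28
Pot levels (distinct totals of non-folded players): 16, 28
Layer 1-16: 16 each from A, B, C, D, E = 16*5 = 80 chips; eligible A, B, C, D, E
Layer 17-28: 12 each from A, B, C, E = 12*4 = 48 chips; eligible A, B, C, E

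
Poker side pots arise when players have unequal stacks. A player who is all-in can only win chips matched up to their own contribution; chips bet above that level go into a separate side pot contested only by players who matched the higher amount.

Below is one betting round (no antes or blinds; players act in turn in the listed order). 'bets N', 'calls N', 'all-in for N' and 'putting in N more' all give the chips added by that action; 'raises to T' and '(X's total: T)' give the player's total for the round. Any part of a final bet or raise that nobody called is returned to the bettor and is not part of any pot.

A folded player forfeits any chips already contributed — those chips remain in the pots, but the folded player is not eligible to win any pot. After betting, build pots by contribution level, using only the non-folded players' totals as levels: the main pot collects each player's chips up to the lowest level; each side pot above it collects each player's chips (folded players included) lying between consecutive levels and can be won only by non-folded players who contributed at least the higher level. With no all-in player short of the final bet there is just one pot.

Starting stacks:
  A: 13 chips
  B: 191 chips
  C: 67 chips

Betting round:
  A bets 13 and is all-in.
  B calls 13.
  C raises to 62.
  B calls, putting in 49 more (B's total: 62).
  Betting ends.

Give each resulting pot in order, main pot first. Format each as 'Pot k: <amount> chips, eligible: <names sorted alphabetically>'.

Pot 1: 39 chips, eligible: A, B, C
Pot 2: 98 chips, eligible: B, C

Derivation:
Contributions: A=13, B=62, C=62
Pot levels (distinct totals of non-folded players): 13, 62
Layer 1-13: 13 each from A, B, C = 13*3 = 39 chips; eligible A, B, C
Layer 14-62: 49 each from B, C = 49*2 = 98 chips; eligible B, C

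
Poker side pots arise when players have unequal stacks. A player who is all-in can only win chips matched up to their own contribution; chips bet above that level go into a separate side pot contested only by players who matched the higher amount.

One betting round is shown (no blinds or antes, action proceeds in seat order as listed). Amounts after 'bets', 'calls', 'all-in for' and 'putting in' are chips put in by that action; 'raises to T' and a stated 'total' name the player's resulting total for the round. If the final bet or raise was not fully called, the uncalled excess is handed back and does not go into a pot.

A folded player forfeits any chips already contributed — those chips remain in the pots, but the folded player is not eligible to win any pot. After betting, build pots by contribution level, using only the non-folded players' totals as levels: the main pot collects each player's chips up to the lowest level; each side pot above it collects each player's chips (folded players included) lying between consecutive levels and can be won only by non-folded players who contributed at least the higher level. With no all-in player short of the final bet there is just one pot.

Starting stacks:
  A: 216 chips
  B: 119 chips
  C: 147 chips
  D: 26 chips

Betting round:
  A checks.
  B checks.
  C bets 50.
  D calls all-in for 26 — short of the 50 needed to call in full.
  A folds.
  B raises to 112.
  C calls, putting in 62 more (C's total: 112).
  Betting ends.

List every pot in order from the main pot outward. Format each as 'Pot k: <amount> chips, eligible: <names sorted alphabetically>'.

Contributions: B=112, C=112, D=26
Folded: A
Pot levels (distinct totals of non-folded players): 26, 112
Layer 1-26: 26 each from B, C, D = 26*3 = 78 chips; eligible B, C, D
Layer 27-112: 86 each from B, C = 86*2 = 172 chips; eligible B, C

Pot 1: 78 chips, eligible: B, C, D
Pot 2: 172 chips, eligible: B, C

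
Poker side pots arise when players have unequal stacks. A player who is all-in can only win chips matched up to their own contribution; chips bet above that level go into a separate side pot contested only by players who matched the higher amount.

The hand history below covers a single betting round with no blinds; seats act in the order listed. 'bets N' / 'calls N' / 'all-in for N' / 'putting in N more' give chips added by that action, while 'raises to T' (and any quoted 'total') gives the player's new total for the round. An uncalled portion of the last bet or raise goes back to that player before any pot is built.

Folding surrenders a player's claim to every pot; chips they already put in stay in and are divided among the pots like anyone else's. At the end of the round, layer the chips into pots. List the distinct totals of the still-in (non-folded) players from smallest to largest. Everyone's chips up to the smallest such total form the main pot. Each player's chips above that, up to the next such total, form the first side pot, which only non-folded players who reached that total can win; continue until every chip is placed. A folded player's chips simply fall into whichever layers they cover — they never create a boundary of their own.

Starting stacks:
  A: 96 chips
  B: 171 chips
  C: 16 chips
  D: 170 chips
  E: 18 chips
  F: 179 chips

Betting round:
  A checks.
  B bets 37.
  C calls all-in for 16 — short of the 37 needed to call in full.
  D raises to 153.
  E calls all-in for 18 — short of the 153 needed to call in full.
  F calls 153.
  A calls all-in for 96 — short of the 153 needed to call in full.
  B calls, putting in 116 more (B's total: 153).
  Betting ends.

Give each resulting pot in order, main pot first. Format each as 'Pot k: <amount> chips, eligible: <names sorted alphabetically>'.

Contributions: A=96, B=153, C=16, D=153, E=18, F=153
Pot levels (distinct totals of non-folded players): 16, 18, 96, 153
Layer 1-16: 16 each from A, B, C, D, E, F = 16*6 = 96 chips; eligible A, B, C, D, E, F
Layer 17-18: 2 each from A, B, D, E, F = 2*5 = 10 chips; eligible A, B, D, E, F
Layer 19-96: 78 each from A, B, D, F = 78*4 = 312 chips; eligible A, B, D, F
Layer 97-153: 57 each from B, D, F = 57*3 = 171 chips; eligible B, D, F

Pot 1: 96 chips, eligible: A, B, C, D, E, F
Pot 2: 10 chips, eligible: A, B, D, E, F
Pot 3: 312 chips, eligible: A, B, D, F
Pot 4: 171 chips, eligible: B, D, F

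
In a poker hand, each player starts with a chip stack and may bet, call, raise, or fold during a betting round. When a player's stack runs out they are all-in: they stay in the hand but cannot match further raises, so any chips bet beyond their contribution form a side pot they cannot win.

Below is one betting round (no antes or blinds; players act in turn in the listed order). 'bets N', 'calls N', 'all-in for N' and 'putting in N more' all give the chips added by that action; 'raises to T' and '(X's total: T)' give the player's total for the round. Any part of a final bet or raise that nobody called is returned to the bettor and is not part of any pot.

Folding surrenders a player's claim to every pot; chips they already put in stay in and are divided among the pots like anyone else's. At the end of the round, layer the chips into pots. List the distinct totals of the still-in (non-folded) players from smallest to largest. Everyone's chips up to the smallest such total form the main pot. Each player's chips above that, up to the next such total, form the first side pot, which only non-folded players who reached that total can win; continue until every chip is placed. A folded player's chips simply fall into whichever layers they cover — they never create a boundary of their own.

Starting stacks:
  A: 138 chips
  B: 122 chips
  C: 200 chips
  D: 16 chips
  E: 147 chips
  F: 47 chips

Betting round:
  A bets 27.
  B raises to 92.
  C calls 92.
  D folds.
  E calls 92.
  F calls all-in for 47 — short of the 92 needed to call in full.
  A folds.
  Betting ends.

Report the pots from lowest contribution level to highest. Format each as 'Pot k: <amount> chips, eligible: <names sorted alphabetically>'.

Pot 1: 215 chips, eligible: B, C, E, F
Pot 2: 135 chips, eligible: B, C, E

Derivation:
Contributions: A=27, B=92, C=92, E=92, F=47
Folded: A, D
Pot levels (distinct totals of non-folded players): 47, 92
Layer 1-47: A 27 + B 47 + C 47 + E 47 + F 47 = 215 chips; eligible B, C, E, F
Layer 48-92: 45 each from B, C, E = 45*3 = 135 chips; eligible B, C, E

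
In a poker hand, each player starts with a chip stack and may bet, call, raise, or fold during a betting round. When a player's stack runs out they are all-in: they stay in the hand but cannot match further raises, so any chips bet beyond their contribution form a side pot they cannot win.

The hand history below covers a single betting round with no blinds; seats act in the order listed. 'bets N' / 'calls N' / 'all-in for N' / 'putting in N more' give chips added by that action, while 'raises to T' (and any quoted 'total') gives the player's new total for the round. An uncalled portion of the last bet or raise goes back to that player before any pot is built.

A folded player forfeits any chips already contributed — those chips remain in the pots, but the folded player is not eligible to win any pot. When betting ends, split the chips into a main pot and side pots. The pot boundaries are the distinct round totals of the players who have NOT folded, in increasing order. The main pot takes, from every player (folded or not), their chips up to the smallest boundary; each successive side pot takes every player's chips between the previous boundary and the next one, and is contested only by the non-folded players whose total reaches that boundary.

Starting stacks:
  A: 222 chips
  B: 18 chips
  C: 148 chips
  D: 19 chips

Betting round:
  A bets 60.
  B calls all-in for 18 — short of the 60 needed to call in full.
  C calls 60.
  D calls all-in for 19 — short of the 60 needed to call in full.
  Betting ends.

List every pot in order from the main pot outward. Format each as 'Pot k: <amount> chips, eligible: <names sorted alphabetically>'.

Pot 1: 72 chips, eligible: A, B, C, D
Pot 2: 3 chips, eligible: A, C, D
Pot 3: 82 chips, eligible: A, C

Derivation:
Contributions: A=60, B=18, C=60, D=19
Pot levels (distinct totals of non-folded players): 18, 19, 60
Layer 1-18: 18 each from A, B, C, D = 18*4 = 72 chips; eligible A, B, C, D
Layer 19-19: 1 each from A, C, D = 1*3 = 3 chips; eligible A, C, D
Layer 20-60: 41 each from A, C = 41*2 = 82 chips; eligible A, C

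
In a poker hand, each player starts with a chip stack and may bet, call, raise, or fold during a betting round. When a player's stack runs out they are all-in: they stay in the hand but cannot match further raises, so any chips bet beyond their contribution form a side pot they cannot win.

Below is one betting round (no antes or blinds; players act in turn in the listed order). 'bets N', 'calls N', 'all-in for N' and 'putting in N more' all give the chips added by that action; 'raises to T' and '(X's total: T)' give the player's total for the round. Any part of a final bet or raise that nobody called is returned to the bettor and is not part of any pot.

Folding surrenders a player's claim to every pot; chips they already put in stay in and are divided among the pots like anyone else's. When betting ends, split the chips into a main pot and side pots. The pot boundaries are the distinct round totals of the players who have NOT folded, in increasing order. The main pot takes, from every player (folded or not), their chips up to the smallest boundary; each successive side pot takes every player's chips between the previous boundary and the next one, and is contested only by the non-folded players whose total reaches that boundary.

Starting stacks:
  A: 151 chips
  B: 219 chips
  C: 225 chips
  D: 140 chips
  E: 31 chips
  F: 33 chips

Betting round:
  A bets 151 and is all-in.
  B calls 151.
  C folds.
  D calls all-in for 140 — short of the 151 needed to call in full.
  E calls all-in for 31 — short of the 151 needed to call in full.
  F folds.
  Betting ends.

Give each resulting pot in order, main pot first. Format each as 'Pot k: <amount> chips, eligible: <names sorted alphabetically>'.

Pot 1: 124 chips, eligible: A, B, D, E
Pot 2: 327 chips, eligible: A, B, D
Pot 3: 22 chips, eligible: A, B

Derivation:
Contributions: A=151, B=151, D=140, E=31
Folded: C, F
Pot levels (distinct totals of non-folded players): 31, 140, 151
Layer 1-31: 31 each from A, B, D, E = 31*4 = 124 chips; eligible A, B, D, E
Layer 32-140: 109 each from A, B, D = 109*3 = 327 chips; eligible A, B, D
Layer 141-151: 11 each from A, B = 11*2 = 22 chips; eligible A, B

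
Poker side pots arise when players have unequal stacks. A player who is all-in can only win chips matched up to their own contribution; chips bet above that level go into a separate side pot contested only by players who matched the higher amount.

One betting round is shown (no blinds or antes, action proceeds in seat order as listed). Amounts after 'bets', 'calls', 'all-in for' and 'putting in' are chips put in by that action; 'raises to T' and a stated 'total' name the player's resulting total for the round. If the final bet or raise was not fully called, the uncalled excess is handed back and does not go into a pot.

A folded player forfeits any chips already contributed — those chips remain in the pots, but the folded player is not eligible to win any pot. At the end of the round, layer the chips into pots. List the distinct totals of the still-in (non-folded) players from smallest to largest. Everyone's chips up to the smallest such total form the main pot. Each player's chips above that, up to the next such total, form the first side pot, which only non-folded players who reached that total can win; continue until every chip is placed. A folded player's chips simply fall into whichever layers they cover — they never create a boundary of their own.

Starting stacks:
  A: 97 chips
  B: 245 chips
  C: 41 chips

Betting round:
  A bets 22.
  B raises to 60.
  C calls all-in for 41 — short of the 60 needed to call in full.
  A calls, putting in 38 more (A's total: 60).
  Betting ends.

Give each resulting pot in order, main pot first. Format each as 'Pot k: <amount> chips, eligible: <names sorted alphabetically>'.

Contributions: A=60, B=60, C=41
Pot levels (distinct totals of non-folded players): 41, 60
Layer 1-41: 41 each from A, B, C = 41*3 = 123 chips; eligible A, B, C
Layer 42-60: 19 each from A, B = 19*2 = 38 chips; eligible A, B

Pot 1: 123 chips, eligible: A, B, C
Pot 2: 38 chips, eligible: A, B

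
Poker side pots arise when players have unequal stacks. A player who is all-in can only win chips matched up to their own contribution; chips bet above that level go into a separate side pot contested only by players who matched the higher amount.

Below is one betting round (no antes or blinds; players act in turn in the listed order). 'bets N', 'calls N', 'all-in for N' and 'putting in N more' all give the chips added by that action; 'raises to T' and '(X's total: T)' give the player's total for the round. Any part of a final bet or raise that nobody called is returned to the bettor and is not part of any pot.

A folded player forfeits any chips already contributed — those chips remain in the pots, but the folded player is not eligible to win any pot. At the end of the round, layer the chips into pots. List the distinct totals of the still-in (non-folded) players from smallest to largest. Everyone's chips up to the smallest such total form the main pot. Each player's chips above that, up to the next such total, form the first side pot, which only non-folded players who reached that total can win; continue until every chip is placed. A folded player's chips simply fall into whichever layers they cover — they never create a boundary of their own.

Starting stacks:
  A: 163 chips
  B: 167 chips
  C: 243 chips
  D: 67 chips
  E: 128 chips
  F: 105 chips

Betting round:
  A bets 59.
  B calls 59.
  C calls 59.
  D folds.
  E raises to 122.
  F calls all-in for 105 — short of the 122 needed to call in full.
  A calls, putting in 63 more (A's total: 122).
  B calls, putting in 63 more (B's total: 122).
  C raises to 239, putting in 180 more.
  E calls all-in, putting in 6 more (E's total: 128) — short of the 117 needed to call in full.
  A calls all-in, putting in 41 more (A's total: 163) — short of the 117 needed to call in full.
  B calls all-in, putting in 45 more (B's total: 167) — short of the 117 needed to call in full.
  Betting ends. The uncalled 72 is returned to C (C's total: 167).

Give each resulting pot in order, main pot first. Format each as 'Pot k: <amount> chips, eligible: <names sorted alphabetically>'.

Contributions (after 72 returned to C): A=163, B=167, C=167, E=128, F=105
Folded: D
Pot levels (distinct totals of non-folded players): 105, 128, 163, 167
Layer 1-105: 105 each from A, B, C, E, F = 105*5 = 525 chips; eligible A, B, C, E, F
Layer 106-128: 23 each from A, B, C, E = 23*4 = 92 chips; eligible A, B, C, E
Layer 129-163: 35 each from A, B, C = 35*3 = 105 chips; eligible A, B, C
Layer 164-167: 4 each from B, C = 4*2 = 8 chips; eligible B, C

Pot 1: 525 chips, eligible: A, B, C, E, F
Pot 2: 92 chips, eligible: A, B, C, E
Pot 3: 105 chips, eligible: A, B, C
Pot 4: 8 chips, eligible: B, C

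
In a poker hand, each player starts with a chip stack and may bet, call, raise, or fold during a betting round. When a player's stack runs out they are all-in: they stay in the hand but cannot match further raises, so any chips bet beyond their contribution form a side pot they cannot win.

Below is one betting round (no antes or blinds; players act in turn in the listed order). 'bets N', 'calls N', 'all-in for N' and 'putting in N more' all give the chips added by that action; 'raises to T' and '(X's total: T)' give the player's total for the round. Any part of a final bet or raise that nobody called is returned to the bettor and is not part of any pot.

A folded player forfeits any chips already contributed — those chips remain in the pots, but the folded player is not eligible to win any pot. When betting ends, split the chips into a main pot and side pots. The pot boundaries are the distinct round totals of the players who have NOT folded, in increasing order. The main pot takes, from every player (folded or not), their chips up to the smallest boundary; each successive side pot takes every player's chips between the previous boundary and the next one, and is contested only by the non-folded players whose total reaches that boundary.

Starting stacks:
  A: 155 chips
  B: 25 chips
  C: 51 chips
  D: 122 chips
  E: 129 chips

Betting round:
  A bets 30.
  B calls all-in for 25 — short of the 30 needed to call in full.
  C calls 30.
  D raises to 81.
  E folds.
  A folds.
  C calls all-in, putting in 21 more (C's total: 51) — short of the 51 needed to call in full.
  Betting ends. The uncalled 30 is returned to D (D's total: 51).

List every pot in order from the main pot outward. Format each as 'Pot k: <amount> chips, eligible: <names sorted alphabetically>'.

Contributions (after 30 returned to D): A=30, B=25, C=51, D=51
Folded: A, E
Pot levels (distinct totals of non-folded players): 25, 51
Layer 1-25: 25 each from A, B, C, D = 25*4 = 100 chips; eligible B, C, D
Layer 26-51: A 5 + C 26 + D 26 = 57 chips; eligible C, D

Pot 1: 100 chips, eligible: B, C, D
Pot 2: 57 chips, eligible: C, D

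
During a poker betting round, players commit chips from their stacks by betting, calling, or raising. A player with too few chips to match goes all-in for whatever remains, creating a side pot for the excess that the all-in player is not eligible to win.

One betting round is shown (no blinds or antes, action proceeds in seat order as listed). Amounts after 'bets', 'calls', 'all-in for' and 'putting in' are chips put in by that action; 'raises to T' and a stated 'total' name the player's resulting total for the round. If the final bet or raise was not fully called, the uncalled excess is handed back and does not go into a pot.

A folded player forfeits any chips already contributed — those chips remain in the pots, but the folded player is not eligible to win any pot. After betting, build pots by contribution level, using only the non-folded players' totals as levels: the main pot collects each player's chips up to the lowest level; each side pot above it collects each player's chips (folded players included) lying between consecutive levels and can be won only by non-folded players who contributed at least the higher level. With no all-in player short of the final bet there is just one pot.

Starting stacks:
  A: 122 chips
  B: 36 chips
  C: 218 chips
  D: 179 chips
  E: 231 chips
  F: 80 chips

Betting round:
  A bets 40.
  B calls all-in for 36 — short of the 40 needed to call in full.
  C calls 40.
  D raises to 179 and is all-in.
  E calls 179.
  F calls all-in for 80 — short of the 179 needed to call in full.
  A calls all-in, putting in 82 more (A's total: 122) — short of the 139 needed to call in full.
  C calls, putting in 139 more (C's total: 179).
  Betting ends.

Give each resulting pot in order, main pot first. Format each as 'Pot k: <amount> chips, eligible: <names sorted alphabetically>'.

Contributions: A=122, B=36, C=179, D=179, E=179, F=80
Pot levels (distinct totals of non-folded players): 36, 80, 122, 179
Layer 1-36: 36 each from A, B, C, D, E, F = 36*6 = 216 chips; eligible A, B, C, D, E, F
Layer 37-80: 44 each from A, C, D, E, F = 44*5 = 220 chips; eligible A, C, D, E, F
Layer 81-122: 42 each from A, C, D, E = 42*4 = 168 chips; eligible A, C, D, E
Layer 123-179: 57 each from C, D, E = 57*3 = 171 chips; eligible C, D, E

Pot 1: 216 chips, eligible: A, B, C, D, E, F
Pot 2: 220 chips, eligible: A, C, D, E, F
Pot 3: 168 chips, eligible: A, C, D, E
Pot 4: 171 chips, eligible: C, D, E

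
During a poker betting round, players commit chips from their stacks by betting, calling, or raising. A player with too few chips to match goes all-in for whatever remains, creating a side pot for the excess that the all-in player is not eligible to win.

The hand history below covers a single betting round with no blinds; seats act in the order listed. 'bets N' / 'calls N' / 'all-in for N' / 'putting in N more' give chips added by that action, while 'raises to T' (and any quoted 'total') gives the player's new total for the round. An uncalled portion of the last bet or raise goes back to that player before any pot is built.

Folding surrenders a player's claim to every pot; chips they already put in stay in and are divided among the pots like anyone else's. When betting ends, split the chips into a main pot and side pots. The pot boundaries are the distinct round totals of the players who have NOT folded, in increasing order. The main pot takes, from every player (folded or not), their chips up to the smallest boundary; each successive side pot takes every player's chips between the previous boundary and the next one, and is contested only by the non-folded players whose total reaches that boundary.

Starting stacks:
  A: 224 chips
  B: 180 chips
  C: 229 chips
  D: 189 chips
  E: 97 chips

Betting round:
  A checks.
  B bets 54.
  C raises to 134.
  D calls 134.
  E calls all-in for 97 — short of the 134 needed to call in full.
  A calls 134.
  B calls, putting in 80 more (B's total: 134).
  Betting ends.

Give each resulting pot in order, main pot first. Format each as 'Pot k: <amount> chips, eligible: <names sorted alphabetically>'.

Contributions: A=134, B=134, C=134, D=134, E=97
Pot levels (distinct totals of non-folded players): 97, 134
Layer 1-97: 97 each from A, B, C, D, E = 97*5 = 485 chips; eligible A, B, C, D, E
Layer 98-134: 37 each from A, B, C, D = 37*4 = 148 chips; eligible A, B, C, D

Pot 1: 485 chips, eligible: A, B, C, D, E
Pot 2: 148 chips, eligible: A, B, C, D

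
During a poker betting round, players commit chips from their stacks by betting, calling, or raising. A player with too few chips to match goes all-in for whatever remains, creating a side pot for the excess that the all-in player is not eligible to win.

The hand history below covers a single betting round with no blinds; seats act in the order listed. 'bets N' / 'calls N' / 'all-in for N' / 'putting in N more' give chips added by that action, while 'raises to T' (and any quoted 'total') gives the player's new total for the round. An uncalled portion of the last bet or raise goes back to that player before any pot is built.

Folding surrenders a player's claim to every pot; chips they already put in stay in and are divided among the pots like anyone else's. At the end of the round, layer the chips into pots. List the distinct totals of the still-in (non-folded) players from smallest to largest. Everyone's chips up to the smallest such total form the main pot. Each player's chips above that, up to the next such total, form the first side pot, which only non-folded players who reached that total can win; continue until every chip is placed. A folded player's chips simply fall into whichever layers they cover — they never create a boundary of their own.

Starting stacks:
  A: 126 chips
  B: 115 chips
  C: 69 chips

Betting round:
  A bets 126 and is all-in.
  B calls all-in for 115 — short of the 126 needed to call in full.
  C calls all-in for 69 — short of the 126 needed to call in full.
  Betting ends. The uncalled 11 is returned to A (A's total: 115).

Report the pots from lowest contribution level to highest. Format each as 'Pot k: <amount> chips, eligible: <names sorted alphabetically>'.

Contributions (after 11 returned to A): A=115, B=115, C=69
Pot levels (distinct totals of non-folded players): 69, 115
Layer 1-69: 69 each from A, B, C = 69*3 = 207 chips; eligible A, B, C
Layer 70-115: 46 each from A, B = 46*2 = 92 chips; eligible A, B

Pot 1: 207 chips, eligible: A, B, C
Pot 2: 92 chips, eligible: A, B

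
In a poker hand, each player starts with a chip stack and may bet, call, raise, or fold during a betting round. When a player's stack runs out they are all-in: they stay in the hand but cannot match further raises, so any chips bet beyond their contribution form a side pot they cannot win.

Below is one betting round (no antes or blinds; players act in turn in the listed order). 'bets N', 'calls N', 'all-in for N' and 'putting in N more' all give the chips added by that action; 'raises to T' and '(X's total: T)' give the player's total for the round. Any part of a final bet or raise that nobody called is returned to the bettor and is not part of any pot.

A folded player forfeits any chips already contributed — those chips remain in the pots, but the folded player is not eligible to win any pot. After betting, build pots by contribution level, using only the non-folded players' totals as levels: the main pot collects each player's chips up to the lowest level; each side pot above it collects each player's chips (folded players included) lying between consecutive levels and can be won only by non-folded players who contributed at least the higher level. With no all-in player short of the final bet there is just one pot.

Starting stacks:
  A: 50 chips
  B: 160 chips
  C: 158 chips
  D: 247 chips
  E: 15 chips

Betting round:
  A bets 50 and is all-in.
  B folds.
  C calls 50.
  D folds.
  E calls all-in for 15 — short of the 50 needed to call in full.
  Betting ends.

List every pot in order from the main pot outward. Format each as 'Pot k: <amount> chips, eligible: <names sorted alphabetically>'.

Contributions: A=50, C=50, E=15
Folded: B, D
Pot levels (distinct totals of non-folded players): 15, 50
Layer 1-15: 15 each from A, C, E = 15*3 = 45 chips; eligible A, C, E
Layer 16-50: 35 each from A, C = 35*2 = 70 chips; eligible A, C

Pot 1: 45 chips, eligible: A, C, E
Pot 2: 70 chips, eligible: A, C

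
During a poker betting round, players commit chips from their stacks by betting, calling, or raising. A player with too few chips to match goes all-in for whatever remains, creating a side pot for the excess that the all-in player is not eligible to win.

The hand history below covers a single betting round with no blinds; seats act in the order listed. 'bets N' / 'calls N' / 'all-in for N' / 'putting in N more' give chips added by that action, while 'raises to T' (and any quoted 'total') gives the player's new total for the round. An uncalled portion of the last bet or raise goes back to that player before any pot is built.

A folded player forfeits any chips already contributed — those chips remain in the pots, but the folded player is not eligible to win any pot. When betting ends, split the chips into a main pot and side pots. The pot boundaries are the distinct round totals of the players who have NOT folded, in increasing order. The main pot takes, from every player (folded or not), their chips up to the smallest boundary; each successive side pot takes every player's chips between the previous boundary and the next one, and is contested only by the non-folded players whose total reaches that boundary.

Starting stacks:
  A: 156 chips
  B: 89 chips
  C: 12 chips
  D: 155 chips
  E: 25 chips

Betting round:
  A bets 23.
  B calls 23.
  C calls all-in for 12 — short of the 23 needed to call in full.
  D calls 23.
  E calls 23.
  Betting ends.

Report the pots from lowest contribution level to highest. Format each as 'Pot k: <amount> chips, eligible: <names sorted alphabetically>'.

Contributions: A=23, B=23, C=12, D=23, E=23
Pot levels (distinct totals of non-folded players): 12, 23
Layer 1-12: 12 each from A, B, C, D, E = 12*5 = 60 chips; eligible A, B, C, D, E
Layer 13-23: 11 each from A, B, D, E = 11*4 = 44 chips; eligible A, B, D, E

Pot 1: 60 chips, eligible: A, B, C, D, E
Pot 2: 44 chips, eligible: A, B, D, E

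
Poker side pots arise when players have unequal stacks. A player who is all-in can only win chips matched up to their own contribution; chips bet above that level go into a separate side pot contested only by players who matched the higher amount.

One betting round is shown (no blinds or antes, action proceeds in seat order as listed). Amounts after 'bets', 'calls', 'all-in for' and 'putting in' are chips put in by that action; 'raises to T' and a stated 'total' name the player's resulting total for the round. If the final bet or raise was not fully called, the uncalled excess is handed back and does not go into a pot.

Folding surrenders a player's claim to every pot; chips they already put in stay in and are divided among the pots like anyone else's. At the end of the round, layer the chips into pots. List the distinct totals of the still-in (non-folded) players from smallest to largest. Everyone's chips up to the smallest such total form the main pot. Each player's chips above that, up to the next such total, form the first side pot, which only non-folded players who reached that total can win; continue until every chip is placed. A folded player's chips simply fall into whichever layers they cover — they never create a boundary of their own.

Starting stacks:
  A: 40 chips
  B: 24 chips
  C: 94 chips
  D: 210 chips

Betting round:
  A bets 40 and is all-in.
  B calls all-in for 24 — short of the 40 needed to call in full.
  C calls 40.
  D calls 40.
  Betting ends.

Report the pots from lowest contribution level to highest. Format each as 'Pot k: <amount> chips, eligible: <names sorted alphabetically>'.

Pot 1: 96 chips, eligible: A, B, C, D
Pot 2: 48 chips, eligible: A, C, D

Derivation:
Contributions: A=40, B=24, C=40, D=40
Pot levels (distinct totals of non-folded players): 24, 40
Layer 1-24: 24 each from A, B, C, D = 24*4 = 96 chips; eligible A, B, C, D
Layer 25-40: 16 each from A, C, D = 16*3 = 48 chips; eligible A, C, D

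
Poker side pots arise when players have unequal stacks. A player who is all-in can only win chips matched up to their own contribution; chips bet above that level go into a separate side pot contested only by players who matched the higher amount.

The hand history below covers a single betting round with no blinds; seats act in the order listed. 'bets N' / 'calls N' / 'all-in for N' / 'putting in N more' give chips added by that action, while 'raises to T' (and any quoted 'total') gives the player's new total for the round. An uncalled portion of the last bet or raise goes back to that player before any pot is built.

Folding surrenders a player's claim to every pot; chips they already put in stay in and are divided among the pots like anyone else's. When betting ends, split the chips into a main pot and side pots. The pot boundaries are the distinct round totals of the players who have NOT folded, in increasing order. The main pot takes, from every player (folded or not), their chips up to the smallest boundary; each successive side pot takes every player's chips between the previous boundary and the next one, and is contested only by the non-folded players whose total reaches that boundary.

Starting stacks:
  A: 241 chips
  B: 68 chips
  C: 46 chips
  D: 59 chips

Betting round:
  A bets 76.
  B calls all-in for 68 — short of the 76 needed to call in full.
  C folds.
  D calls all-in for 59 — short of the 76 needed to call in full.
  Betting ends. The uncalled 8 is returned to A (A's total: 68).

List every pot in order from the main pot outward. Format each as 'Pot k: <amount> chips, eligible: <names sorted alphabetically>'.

Contributions (after 8 returned to A): A=68, B=68, D=59
Folded: C
Pot levels (distinct totals of non-folded players): 59, 68
Layer 1-59: 59 each from A, B, D = 59*3 = 177 chips; eligible A, B, D
Layer 60-68: 9 each from A, B = 9*2 = 18 chips; eligible A, B

Pot 1: 177 chips, eligible: A, B, D
Pot 2: 18 chips, eligible: A, B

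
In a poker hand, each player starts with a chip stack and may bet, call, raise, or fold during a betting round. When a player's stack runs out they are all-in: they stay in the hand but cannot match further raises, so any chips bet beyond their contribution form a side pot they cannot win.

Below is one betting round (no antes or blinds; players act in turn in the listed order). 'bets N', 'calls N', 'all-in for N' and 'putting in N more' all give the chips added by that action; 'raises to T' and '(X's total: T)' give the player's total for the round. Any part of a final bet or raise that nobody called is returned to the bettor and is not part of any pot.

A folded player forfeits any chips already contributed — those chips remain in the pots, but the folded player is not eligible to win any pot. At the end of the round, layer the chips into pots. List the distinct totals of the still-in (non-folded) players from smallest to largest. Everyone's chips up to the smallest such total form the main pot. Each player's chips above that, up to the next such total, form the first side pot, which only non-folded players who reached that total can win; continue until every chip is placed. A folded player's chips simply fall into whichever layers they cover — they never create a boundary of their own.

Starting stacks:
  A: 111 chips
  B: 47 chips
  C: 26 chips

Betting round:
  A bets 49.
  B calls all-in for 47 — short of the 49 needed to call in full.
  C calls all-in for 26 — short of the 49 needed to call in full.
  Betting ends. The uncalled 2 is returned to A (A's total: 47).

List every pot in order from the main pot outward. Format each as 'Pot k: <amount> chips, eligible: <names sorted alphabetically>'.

Contributions (after 2 returned to A): A=47, B=47, C=26
Pot levels (distinct totals of non-folded players): 26, 47
Layer 1-26: 26 each from A, B, C = 26*3 = 78 chips; eligible A, B, C
Layer 27-47: 21 each from A, B = 21*2 = 42 chips; eligible A, B

Pot 1: 78 chips, eligible: A, B, C
Pot 2: 42 chips, eligible: A, B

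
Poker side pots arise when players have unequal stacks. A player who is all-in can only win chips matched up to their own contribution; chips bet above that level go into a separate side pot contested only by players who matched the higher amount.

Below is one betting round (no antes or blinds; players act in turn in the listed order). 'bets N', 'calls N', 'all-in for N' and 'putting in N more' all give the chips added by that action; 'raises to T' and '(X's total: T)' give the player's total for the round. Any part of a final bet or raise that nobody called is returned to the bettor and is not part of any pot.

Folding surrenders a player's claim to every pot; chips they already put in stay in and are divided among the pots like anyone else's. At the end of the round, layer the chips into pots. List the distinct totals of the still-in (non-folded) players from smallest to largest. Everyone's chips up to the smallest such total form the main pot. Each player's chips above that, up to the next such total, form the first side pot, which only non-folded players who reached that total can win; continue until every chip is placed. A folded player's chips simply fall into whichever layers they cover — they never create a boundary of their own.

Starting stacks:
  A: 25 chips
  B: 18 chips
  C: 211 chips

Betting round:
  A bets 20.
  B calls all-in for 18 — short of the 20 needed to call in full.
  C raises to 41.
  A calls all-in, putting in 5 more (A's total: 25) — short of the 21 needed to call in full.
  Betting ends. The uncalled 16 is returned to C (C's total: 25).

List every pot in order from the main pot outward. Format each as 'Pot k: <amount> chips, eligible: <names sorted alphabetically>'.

Contributions (after 16 returned to C): A=25, B=18, C=25
Pot levels (distinct totals of non-folded players): 18, 25
Layer 1-18: 18 each from A, B, C = 18*3 = 54 chips; eligible A, B, C
Layer 19-25: 7 each from A, C = 7*2 = 14 chips; eligible A, C

Pot 1: 54 chips, eligible: A, B, C
Pot 2: 14 chips, eligible: A, C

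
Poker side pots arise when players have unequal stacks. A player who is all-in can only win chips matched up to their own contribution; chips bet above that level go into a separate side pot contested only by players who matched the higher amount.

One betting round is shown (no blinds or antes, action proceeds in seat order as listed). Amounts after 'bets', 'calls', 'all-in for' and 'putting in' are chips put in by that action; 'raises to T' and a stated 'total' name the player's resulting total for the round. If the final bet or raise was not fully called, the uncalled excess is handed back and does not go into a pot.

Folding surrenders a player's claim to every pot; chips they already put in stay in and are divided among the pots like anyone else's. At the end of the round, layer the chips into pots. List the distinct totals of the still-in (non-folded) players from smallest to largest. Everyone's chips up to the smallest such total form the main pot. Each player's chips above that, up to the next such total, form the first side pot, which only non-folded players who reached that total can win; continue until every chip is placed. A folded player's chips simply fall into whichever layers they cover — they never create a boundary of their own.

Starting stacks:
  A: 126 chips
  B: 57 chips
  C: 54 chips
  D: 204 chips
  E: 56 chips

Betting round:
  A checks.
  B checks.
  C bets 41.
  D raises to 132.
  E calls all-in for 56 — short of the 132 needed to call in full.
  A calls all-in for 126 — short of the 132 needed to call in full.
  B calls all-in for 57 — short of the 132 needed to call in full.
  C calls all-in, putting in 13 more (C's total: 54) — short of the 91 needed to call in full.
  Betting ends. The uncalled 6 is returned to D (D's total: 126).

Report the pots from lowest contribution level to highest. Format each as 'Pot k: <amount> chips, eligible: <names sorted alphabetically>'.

Pot 1: 270 chips, eligible: A, B, C, D, E
Pot 2: 8 chips, eligible: A, B, D, E
Pot 3: 3 chips, eligible: A, B, D
Pot 4: 138 chips, eligible: A, D

Derivation:
Contributions (after 6 returned to D): A=126, B=57, C=54, D=126, E=56
Pot levels (distinct totals of non-folded players): 54, 56, 57, 126
Layer 1-54: 54 each from A, B, C, D, E = 54*5 = 270 chips; eligible A, B, C, D, E
Layer 55-56: 2 each from A, B, D, E = 2*4 = 8 chips; eligible A, B, D, E
Layer 57-57: 1 each from A, B, D = 1*3 = 3 chips; eligible A, B, D
Layer 58-126: 69 each from A, D = 69*2 = 138 chips; eligible A, D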